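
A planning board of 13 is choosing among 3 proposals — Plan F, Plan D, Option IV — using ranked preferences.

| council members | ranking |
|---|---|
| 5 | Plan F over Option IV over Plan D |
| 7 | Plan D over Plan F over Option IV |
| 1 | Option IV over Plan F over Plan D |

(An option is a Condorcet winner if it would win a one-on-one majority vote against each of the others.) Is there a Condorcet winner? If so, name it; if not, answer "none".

Head-to-head results (13 council members):
Plan F–Plan D: Plan D 7–6.
Plan F–Option IV: Plan F 12–1.
Plan D–Option IV: Plan D 7–6.
Only Plan D has no losses; Plan D is the Condorcet winner.

Plan D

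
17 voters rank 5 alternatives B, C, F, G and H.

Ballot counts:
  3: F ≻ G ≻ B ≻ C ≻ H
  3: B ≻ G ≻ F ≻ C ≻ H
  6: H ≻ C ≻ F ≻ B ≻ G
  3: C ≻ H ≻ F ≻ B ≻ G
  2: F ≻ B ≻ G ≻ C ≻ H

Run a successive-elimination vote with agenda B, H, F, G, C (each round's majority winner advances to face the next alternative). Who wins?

C

Round 1: B vs H — 8–9, H advances.
Round 2: H vs F — 9–8, H advances.
Round 3: H vs G — 9–8, H advances.
Round 4: H vs C — 6–11, C advances.
The agenda winner is C.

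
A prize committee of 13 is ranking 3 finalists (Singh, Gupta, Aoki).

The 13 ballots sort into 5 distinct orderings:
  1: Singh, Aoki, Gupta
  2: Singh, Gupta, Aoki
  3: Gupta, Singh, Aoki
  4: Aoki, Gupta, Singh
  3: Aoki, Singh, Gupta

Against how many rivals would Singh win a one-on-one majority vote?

Singh against each rival (13 jurors):
Singh vs Gupta: Gupta, 7–6.
Singh vs Aoki: Aoki, 7–6.
Singh beats no one; loses to Gupta, Aoki — 0 pairwise wins.

0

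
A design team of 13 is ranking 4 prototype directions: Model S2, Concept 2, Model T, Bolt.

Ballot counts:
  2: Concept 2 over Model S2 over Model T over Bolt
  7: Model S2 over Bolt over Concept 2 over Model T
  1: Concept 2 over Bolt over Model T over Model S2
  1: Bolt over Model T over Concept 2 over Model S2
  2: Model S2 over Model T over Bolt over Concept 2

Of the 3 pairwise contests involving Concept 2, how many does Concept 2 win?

Concept 2 against each rival (13 engineers):
Concept 2 vs Model S2: Model S2, 9–4.
Concept 2 vs Model T: Concept 2, 10–3.
Concept 2–Bolt: Bolt 10–3.
Concept 2 beats Model T; loses to Model S2, Bolt — 1 pairwise win.

1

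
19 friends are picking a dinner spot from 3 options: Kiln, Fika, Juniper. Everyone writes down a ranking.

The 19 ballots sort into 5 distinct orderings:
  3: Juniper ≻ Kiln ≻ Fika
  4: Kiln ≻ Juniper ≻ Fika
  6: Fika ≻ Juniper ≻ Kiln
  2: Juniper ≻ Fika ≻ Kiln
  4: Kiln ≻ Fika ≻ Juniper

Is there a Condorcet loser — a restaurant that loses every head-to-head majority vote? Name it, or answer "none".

Head-to-head results (19 friends):
Kiln–Fika: Kiln 11–8.
Kiln–Juniper: Juniper 11–8.
Fika vs Juniper: Fika is ranked higher on 6+4 = 10 ballots, Juniper on 9. Fika wins 10–9.
Every restaurant wins at least one matchup (Kiln beats Fika; Fika beats Juniper; Juniper beats Kiln), so there is no Condorcet loser.

none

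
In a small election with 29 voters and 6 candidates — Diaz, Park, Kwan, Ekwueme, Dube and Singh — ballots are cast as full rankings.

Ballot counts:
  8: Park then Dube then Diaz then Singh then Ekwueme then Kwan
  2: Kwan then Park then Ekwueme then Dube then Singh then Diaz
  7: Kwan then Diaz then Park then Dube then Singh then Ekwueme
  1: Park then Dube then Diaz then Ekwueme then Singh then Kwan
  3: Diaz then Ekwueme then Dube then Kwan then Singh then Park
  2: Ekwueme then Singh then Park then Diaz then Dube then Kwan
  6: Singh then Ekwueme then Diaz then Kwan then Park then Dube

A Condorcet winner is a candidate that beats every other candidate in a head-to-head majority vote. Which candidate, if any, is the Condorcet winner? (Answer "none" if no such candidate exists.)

Diaz

Head-to-head results (29 voters):
Diaz–Park: Diaz 16–13.
Diaz vs Kwan: Diaz, 20–9.
Diaz vs Ekwueme: Diaz, 19–10.
Diaz vs Dube: Diaz wins 18–11.
Diaz vs Singh: Diaz wins 19–10.
Park vs Kwan: Kwan wins 18–11.
Park vs Ekwueme: Park wins 18–11.
Park–Dube: Park 26–3.
Park–Singh: Park 18–11.
Kwan vs Ekwueme: Ekwueme, 20–9.
Kwan–Dube: Kwan 15–14.
Kwan vs Singh: Singh, 17–12.
Ekwueme–Dube: Dube 16–13.
Ekwueme vs Singh: Singh wins 21–8.
Dube vs Singh: Dube wins 21–8.
Diaz wins every pairwise contest, so Diaz is the Condorcet winner.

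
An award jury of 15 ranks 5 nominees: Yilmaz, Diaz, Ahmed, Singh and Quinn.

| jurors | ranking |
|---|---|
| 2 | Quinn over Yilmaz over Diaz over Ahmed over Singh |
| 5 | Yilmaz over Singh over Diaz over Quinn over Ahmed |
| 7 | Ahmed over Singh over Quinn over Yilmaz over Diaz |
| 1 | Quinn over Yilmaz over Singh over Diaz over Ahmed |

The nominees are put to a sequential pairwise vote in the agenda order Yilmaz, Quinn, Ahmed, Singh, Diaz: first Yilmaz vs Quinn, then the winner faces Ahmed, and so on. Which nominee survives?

Singh

Round 1: Yilmaz vs Quinn — 5–10, Quinn advances.
Round 2: Quinn vs Ahmed — 8–7, Quinn advances.
Round 3: Quinn vs Singh — 3–12, Singh advances.
Round 4: Singh vs Diaz — 13–2, Singh advances.
Singh survives the agenda.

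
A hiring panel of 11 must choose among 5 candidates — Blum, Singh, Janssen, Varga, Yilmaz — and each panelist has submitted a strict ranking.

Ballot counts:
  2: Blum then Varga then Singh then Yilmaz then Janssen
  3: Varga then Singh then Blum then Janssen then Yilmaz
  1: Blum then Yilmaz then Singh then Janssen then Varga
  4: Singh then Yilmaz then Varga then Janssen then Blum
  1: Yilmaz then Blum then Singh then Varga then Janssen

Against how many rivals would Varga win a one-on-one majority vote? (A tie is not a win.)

Varga against each rival (11 committee members):
Varga vs Blum: Varga wins 7–4.
Varga vs Singh: 5 to 6, Singh.
Varga vs Janssen: Varga, 10–1.
Varga vs Yilmaz: Yilmaz, 6–5.
Varga beats Blum, Janssen; loses to Singh, Yilmaz — 2 pairwise wins.

2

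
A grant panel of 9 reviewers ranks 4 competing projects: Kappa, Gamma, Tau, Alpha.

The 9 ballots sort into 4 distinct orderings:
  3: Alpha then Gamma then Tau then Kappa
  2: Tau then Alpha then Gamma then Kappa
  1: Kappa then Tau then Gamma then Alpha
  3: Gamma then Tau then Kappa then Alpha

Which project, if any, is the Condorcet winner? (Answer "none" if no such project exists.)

Head-to-head results (9 reviewers):
Kappa vs Gamma: 1 for Kappa, 8 for Gamma — Gamma by 8–1.
Kappa vs Tau: 1 for Kappa, 8 for Tau — Tau by 8–1.
Kappa vs Alpha: 4 to 5, Alpha.
Gamma vs Tau: 3+3 = 6 for Gamma, 3 for Tau — Gamma by 6–3.
Gamma vs Alpha: 4 to 5, Alpha.
Tau vs Alpha: 2+1+3 = 6 for Tau, 3 for Alpha — Tau by 6–3.
Each project drops at least one matchup (Kappa loses to Gamma; Gamma loses to Alpha; Tau loses to Gamma; Alpha loses to Tau); the cycle Gamma > Tau > Alpha > Gamma rules out a Condorcet winner.

none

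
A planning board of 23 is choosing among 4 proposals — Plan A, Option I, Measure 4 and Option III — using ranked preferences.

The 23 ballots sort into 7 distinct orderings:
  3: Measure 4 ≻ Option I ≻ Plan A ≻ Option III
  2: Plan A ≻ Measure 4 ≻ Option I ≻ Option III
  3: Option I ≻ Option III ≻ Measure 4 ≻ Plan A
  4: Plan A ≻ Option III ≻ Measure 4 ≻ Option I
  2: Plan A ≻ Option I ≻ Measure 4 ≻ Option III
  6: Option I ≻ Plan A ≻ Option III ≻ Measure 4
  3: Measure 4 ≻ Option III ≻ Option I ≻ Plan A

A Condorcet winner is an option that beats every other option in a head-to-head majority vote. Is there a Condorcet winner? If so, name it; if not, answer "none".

Head-to-head results (23 council members):
Plan A vs Option I: 8 to 15, Option I.
Plan A vs Measure 4: 2+4+2+6 = 14 for Plan A, 9 for Measure 4 — Plan A by 14–9.
Plan A vs Option III: Plan A, 17–6.
Option I vs Measure 4: 3+2+6 = 11 for Option I, 12 for Measure 4 — Measure 4 by 12–11.
Option I vs Option III: Option I, 16–7.
Measure 4 vs Option III: Measure 4 is ranked higher on 3+2+2+3 = 10 ballots, Option III on 13. Option III wins 13–10.
Each option drops at least one matchup (Plan A loses to Option I; Option I loses to Measure 4; Measure 4 loses to Plan A; Option III loses to Plan A); the cycle Plan A beats Measure 4 beats Option I beats Plan A rules out a Condorcet winner.

none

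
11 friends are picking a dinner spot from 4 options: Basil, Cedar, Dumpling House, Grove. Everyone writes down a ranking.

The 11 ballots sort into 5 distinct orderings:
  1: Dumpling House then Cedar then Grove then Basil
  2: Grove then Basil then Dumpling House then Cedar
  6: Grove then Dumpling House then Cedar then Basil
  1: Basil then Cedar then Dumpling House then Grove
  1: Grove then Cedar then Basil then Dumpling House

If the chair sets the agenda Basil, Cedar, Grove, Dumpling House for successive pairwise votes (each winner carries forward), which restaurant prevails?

Round 1: Basil vs Cedar — 3–8, Cedar advances.
Round 2: Cedar vs Grove — 2–9, Grove advances.
Round 3: Grove vs Dumpling House — 9–2, Grove advances.
Grove survives the agenda.

Grove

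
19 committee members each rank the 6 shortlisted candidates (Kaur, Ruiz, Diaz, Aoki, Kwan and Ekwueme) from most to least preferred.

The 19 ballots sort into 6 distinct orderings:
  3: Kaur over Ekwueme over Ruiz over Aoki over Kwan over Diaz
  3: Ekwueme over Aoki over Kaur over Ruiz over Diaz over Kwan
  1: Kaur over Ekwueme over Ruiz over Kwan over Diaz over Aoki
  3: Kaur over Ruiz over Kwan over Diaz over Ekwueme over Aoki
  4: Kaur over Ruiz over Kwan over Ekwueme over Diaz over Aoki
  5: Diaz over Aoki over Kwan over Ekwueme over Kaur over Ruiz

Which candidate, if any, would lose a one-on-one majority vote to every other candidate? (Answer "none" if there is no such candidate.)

Head-to-head results (19 committee members):
Kaur vs Ruiz: Kaur, 19–0.
Kaur vs Diaz: Kaur preferred on 3+3+1+3+4 = 14 ballots; Kaur wins 14–5.
Kaur vs Aoki: Kaur preferred on 3+1+3+4 = 11 ballots; Kaur wins 11–8.
Kaur vs Kwan: Kaur preferred on 3+3+1+3+4 = 14 ballots; Kaur wins 14–5.
Kaur vs Ekwueme: 3+1+3+4 = 11 for Kaur, 8 for Ekwueme — Kaur by 11–8.
Ruiz vs Diaz: Ruiz, 14–5.
Ruiz vs Aoki: Ruiz preferred on 3+1+3+4 = 11 ballots; Ruiz wins 11–8.
Ruiz vs Kwan: 3+3+1+3+4 = 14 for Ruiz, 5 for Kwan — Ruiz by 14–5.
Ruiz vs Ekwueme: 3+4 = 7 for Ruiz, 12 for Ekwueme — Ekwueme by 12–7.
Diaz vs Aoki: 13 to 6, Diaz.
Diaz vs Kwan: Diaz preferred on 3+5 = 8 ballots; Kwan wins 11–8.
Diaz vs Ekwueme: Diaz preferred on 3+5 = 8 ballots; Ekwueme wins 11–8.
Aoki vs Kwan: Aoki wins 11–8.
Aoki vs Ekwueme: Ekwueme wins 14–5.
Kwan vs Ekwueme: Kwan is ranked higher on 3+4+5 = 12 ballots, Ekwueme on 7. Kwan wins 12–7.
Each candidate has at least one pairwise win (Kaur beats Ruiz; Ruiz beats Diaz; Diaz beats Aoki; Aoki beats Kwan; Kwan beats Diaz; Ekwueme beats Ruiz) — no Condorcet loser.

none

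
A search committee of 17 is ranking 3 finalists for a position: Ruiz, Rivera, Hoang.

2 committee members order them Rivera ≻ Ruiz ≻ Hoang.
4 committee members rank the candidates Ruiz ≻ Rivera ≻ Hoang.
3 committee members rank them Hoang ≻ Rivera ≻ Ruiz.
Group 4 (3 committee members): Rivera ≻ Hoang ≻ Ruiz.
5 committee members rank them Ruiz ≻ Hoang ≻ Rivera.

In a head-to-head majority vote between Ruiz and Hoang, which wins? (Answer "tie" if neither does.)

Ruiz

Ballots ranking Ruiz above Hoang: 2 + 4 + 5 = 11.
Ballots ranking Hoang above Ruiz: 17 − 11 = 6.
Ruiz wins the head-to-head 11–6.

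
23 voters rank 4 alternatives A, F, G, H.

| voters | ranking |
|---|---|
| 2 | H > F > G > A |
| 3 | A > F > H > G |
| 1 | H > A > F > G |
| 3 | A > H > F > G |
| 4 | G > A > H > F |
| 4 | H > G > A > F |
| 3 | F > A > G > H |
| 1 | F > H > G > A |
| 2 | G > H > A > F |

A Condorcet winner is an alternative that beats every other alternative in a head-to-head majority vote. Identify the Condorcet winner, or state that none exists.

Pairwise majorities:
A vs F: A, 17–6.
A vs G: A preferred on 3+1+3+3 = 10 ballots; G wins 13–10.
A–H: A 13–10.
F vs G: 13 to 10, F.
F vs H: H, 16–7.
G vs H: 9 to 14, H.
Each alternative drops at least one matchup (A loses to G; F loses to A; G loses to F; H loses to A); the cycle A → F → G → A rules out a Condorcet winner.

none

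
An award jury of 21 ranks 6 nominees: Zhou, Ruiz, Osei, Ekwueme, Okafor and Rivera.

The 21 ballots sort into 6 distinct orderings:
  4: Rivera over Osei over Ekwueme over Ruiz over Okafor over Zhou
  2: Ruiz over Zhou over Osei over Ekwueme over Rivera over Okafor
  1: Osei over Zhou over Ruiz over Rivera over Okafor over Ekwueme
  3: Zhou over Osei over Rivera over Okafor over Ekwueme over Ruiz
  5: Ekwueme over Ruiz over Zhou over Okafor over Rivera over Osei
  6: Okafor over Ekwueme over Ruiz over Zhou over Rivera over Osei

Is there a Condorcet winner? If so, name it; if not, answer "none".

Check each pair by majority over 21 ballots:
Zhou vs Ruiz: Ruiz, 17–4.
Zhou vs Osei: Zhou is ranked higher on 2+3+5+6 = 16 ballots, Osei on 5. Zhou wins 16–5.
Zhou vs Ekwueme: Ekwueme wins 15–6.
Zhou vs Okafor: Zhou, 11–10.
Zhou vs Rivera: 17 to 4, Zhou.
Ruiz vs Osei: Ruiz preferred on 2+5+6 = 13 ballots; Ruiz wins 13–8.
Ruiz vs Ekwueme: 2+1 = 3 for Ruiz, 18 for Ekwueme — Ekwueme by 18–3.
Ruiz–Okafor: Ruiz 12–9.
Ruiz–Rivera: Ruiz 14–7.
Osei vs Ekwueme: 10 to 11, Ekwueme.
Osei vs Okafor: Okafor, 11–10.
Osei vs Rivera: Rivera, 15–6.
Ekwueme vs Okafor: Ekwueme wins 11–10.
Ekwueme vs Rivera: Ekwueme preferred on 2+5+6 = 13 ballots; Ekwueme wins 13–8.
Okafor vs Rivera: 5+6 = 11 for Okafor, 10 for Rivera — Okafor by 11–10.
Ekwueme beats each of Zhou, Ruiz, Osei, Okafor, Rivera — Ekwueme is the Condorcet winner.

Ekwueme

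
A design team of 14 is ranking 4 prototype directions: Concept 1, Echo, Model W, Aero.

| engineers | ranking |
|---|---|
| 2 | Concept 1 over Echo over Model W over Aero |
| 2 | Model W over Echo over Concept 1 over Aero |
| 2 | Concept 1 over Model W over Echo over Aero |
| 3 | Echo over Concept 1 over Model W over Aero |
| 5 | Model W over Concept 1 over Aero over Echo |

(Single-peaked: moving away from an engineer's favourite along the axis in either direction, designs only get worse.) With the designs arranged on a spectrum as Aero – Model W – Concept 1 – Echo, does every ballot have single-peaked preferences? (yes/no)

Axis positions: Aero=1, Model W=2, Concept 1=3, Echo=4.
Faction 1 (peak Concept 1 at position 3): ranking walks positions 3-4-2-1, expanding outward from the peak — single-peaked.
Faction 2: ranking walks positions 2-4-3-1; Echo is ranked above Concept 1 even though Concept 1 lies between Echo and the peak Model W on the axis — preferences dip and rise again. Not single-peaked.
Faction 3 (peak Concept 1 at position 3): ranking walks positions 3-2-4-1, expanding outward from the peak — single-peaked.
Faction 4 (peak Echo at position 4): ranking walks positions 4-3-2-1, expanding outward from the peak — single-peaked.
Faction 5 (peak Model W at position 2): ranking walks positions 2-3-1-4, expanding outward from the peak — single-peaked.
Faction 2 violates single-peakedness, so the profile is not single-peaked on this axis.

no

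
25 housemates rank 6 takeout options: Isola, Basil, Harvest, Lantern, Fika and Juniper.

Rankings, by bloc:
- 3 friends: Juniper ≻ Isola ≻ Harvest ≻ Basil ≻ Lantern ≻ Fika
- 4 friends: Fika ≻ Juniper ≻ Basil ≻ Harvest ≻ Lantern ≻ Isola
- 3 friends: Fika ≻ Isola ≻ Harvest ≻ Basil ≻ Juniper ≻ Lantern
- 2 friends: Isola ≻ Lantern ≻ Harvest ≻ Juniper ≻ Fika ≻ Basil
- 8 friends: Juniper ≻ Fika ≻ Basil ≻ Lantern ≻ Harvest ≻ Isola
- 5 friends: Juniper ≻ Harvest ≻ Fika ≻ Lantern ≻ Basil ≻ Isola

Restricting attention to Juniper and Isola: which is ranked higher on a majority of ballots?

Ballots ranking Juniper above Isola: 3 + 4 + 8 + 5 = 20.
Ballots ranking Isola above Juniper: 25 − 20 = 5.
Juniper wins the head-to-head 20–5.

Juniper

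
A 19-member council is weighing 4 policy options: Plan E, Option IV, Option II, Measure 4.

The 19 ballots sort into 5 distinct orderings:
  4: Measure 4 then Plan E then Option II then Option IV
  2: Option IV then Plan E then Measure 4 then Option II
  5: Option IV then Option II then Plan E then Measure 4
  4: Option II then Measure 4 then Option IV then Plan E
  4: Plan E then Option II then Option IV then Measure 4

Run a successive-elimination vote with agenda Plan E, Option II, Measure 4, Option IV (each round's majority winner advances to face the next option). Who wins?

Option IV

Round 1: Plan E vs Option II — 10–9, Plan E advances.
Round 2: Plan E vs Measure 4 — 11–8, Plan E advances.
Round 3: Plan E vs Option IV — 8–11, Option IV advances.
The agenda winner is Option IV.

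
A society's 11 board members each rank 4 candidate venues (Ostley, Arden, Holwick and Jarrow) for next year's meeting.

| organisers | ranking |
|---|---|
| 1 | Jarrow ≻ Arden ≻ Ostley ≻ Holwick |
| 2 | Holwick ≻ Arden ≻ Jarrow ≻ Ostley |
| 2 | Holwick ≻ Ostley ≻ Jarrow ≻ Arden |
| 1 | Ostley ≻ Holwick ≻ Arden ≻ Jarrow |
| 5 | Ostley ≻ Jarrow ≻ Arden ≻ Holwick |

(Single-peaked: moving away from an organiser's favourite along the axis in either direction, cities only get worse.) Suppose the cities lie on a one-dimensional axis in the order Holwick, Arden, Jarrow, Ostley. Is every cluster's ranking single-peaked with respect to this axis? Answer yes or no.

Axis positions: Holwick=1, Arden=2, Jarrow=3, Ostley=4.
Cluster 1 (peak Jarrow at position 3): ranking walks positions 3-2-4-1, expanding outward from the peak — single-peaked.
Cluster 2 (peak Holwick at position 1): ranking walks positions 1-2-3-4, expanding outward from the peak — single-peaked.
Cluster 3: ranking walks positions 1-4-3-2; Ostley is ranked above Arden even though Arden lies between Ostley and the peak Holwick on the axis — preferences dip and rise again. Not single-peaked.
Cluster 4: ranking walks positions 4-1-2-3; Holwick is ranked above Jarrow even though Jarrow lies between Holwick and the peak Ostley on the axis — preferences dip and rise again. Not single-peaked.
Cluster 5 (peak Ostley at position 4): ranking walks positions 4-3-2-1, expanding outward from the peak — single-peaked.
Cluster 3 violates single-peakedness, so the profile is not single-peaked on this axis.

no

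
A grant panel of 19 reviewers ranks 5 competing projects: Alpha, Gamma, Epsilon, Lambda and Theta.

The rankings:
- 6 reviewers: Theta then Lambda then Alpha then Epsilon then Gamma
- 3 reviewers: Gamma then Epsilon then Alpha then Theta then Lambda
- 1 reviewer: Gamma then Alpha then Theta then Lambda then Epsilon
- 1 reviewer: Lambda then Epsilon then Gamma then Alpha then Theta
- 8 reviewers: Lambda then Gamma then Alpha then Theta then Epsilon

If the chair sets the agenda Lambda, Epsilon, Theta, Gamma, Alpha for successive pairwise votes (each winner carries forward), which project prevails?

Gamma

Round 1: Lambda vs Epsilon — 16–3, Lambda advances.
Round 2: Lambda vs Theta — 9–10, Theta advances.
Round 3: Theta vs Gamma — 6–13, Gamma advances.
Round 4: Gamma vs Alpha — 13–6, Gamma advances.
The agenda winner is Gamma.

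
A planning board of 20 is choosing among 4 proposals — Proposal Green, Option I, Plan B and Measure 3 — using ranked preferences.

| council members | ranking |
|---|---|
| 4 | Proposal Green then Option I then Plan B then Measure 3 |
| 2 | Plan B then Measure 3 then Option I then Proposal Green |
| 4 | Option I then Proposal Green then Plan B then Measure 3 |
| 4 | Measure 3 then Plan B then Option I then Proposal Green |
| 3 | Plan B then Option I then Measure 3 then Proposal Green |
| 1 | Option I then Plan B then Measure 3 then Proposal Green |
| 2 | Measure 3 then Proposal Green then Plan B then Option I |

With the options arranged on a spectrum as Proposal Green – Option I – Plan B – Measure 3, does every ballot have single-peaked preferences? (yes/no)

no

Axis positions: Proposal Green=1, Option I=2, Plan B=3, Measure 3=4.
Type 1 (peak Proposal Green at position 1): ranking walks positions 1-2-3-4, expanding outward from the peak — single-peaked.
Type 2 (peak Plan B at position 3): ranking walks positions 3-4-2-1, expanding outward from the peak — single-peaked.
Type 3 (peak Option I at position 2): ranking walks positions 2-1-3-4, expanding outward from the peak — single-peaked.
Type 4 (peak Measure 3 at position 4): ranking walks positions 4-3-2-1, expanding outward from the peak — single-peaked.
Type 5 (peak Plan B at position 3): ranking walks positions 3-2-4-1, expanding outward from the peak — single-peaked.
Type 6 (peak Option I at position 2): ranking walks positions 2-3-4-1, expanding outward from the peak — single-peaked.
Type 7: ranking walks positions 4-1-3-2; Proposal Green is ranked above Plan B even though Plan B lies between Proposal Green and the peak Measure 3 on the axis — preferences dip and rise again. Not single-peaked.
Type 7 violates single-peakedness, so the profile is not single-peaked on this axis.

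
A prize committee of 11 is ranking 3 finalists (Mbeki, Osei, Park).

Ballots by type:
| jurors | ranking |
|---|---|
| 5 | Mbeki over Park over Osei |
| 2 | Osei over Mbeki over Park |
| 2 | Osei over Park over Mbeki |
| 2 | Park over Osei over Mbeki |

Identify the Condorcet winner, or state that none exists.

none

Check each pair by majority over 11 ballots:
Mbeki vs Osei: 5 to 6, Osei.
Mbeki vs Park: 5+2 = 7 for Mbeki, 4 for Park — Mbeki by 7–4.
Osei vs Park: Osei preferred on 2+2 = 4 ballots; Park wins 7–4.
Each nominee drops at least one matchup (Mbeki loses to Osei; Osei loses to Park; Park loses to Mbeki); the cycle Mbeki → Park → Osei → Mbeki rules out a Condorcet winner.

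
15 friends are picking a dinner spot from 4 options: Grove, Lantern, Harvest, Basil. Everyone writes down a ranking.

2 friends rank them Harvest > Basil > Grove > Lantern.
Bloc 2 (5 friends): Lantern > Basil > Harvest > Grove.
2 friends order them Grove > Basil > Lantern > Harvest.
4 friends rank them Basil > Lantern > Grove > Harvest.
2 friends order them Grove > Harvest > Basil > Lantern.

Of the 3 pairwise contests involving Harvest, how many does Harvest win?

0

Harvest against each rival (15 friends):
Harvest vs Grove: Grove wins 8–7.
Harvest vs Lantern: Lantern, 11–4.
Harvest vs Basil: Basil, 11–4.
Harvest beats no one; loses to Grove, Lantern, Basil — 0 pairwise wins.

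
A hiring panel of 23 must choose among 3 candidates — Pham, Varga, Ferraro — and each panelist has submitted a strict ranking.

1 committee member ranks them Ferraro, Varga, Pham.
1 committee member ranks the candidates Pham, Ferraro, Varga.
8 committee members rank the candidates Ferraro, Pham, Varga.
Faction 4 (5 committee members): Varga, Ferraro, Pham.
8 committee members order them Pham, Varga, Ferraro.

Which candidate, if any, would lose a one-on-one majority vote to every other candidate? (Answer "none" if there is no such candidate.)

none

Pairwise majorities:
Pham vs Varga: 17 to 6, Pham.
Pham vs Ferraro: Ferraro wins 14–9.
Varga–Ferraro: Varga 13–10.
Each candidate has at least one pairwise win (Pham beats Varga; Varga beats Ferraro; Ferraro beats Pham) — no Condorcet loser.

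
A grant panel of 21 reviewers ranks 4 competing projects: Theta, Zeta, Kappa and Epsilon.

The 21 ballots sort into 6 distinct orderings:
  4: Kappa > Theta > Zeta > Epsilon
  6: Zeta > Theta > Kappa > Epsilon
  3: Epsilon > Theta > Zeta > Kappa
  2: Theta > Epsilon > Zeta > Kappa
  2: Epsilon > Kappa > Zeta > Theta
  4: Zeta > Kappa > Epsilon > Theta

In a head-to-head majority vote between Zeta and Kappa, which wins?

Zeta

Ballots ranking Zeta above Kappa: 6 + 3 + 2 + 4 = 15.
Ballots ranking Kappa above Zeta: 21 − 15 = 6.
Zeta wins the head-to-head 15–6.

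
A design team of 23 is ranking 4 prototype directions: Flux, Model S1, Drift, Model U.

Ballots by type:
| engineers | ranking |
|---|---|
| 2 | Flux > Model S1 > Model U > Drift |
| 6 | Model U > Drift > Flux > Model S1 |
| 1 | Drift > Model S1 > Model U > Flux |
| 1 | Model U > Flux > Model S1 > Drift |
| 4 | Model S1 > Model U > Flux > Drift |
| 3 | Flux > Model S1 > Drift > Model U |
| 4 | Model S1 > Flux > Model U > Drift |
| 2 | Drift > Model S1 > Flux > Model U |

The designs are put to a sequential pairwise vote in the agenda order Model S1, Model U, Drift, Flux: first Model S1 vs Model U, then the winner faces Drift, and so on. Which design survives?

Flux

Round 1: Model S1 vs Model U — 16–7, Model S1 advances.
Round 2: Model S1 vs Drift — 14–9, Model S1 advances.
Round 3: Model S1 vs Flux — 11–12, Flux advances.
Flux survives the agenda.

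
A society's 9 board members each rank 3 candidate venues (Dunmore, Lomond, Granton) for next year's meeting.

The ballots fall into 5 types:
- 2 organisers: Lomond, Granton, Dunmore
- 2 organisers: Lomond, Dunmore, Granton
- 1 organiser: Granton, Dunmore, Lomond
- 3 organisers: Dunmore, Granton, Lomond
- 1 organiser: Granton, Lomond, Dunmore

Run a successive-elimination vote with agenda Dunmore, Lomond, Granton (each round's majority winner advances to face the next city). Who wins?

Granton

Round 1: Dunmore vs Lomond — 4–5, Lomond advances.
Round 2: Lomond vs Granton — 4–5, Granton advances.
The agenda winner is Granton.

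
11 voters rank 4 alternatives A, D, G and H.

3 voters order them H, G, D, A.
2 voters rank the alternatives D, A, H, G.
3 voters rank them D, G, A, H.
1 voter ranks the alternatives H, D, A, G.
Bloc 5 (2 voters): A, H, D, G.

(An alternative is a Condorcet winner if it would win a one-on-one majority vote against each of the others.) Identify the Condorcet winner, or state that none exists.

none

Pairwise majorities:
A vs D: A is ranked higher on 2 ballots, D on 9. D wins 9–2.
A vs G: A is ranked higher on 2+1+2 = 5 ballots, G on 6. G wins 6–5.
A vs H: A preferred on 2+3+2 = 7 ballots; A wins 7–4.
D vs G: 8 to 3, D.
D vs H: D is ranked higher on 2+3 = 5 ballots, H on 6. H wins 6–5.
G vs H: 3 to 8, H.
Every alternative loses at least once (A loses to D; D loses to H; G loses to D; H loses to A). The majority relation contains the cycle A beats H beats D beats A, so there is no Condorcet winner.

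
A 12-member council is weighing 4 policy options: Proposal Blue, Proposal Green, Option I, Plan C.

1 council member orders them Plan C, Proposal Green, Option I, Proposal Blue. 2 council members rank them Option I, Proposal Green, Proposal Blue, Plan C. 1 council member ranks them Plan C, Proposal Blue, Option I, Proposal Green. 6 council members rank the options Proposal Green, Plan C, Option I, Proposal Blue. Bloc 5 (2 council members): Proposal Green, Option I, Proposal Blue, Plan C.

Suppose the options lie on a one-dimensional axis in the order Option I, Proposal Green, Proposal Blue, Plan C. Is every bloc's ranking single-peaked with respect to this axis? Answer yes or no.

no

Axis positions: Option I=1, Proposal Green=2, Proposal Blue=3, Plan C=4.
Bloc 1: ranking walks positions 4-2-1-3; Proposal Green is ranked above Proposal Blue even though Proposal Blue lies between Proposal Green and the peak Plan C on the axis — preferences dip and rise again. Not single-peaked.
Bloc 2 (peak Option I at position 1): ranking walks positions 1-2-3-4, expanding outward from the peak — single-peaked.
Bloc 3: ranking walks positions 4-3-1-2; Option I is ranked above Proposal Green even though Proposal Green lies between Option I and the peak Plan C on the axis — preferences dip and rise again. Not single-peaked.
Bloc 4: ranking walks positions 2-4-1-3; Plan C is ranked above Proposal Blue even though Proposal Blue lies between Plan C and the peak Proposal Green on the axis — preferences dip and rise again. Not single-peaked.
Bloc 5 (peak Proposal Green at position 2): ranking walks positions 2-1-3-4, expanding outward from the peak — single-peaked.
Bloc 1 violates single-peakedness, so the profile is not single-peaked on this axis.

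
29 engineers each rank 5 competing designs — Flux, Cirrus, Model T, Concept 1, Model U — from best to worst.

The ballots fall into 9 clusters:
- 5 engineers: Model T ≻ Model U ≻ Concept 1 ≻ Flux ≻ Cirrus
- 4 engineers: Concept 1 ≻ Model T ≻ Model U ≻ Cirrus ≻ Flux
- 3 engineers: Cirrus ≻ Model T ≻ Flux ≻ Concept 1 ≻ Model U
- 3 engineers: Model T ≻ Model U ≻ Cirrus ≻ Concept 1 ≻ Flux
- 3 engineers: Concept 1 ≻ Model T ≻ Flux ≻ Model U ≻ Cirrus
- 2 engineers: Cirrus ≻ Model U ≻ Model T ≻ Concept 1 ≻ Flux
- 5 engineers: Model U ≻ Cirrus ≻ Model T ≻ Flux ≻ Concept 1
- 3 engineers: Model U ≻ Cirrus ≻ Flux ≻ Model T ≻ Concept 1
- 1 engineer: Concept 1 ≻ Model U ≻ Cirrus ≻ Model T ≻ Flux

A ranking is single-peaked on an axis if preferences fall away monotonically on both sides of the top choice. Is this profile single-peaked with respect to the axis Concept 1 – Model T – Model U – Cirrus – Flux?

Axis positions: Concept 1=1, Model T=2, Model U=3, Cirrus=4, Flux=5.
Cluster 1: ranking walks positions 2-3-1-5-4; Flux is ranked above Cirrus even though Cirrus lies between Flux and the peak Model T on the axis — preferences dip and rise again. Not single-peaked.
Cluster 2 (peak Concept 1 at position 1): ranking walks positions 1-2-3-4-5, expanding outward from the peak — single-peaked.
Cluster 3: ranking walks positions 4-2-5-1-3; Model T is ranked above Model U even though Model U lies between Model T and the peak Cirrus on the axis — preferences dip and rise again. Not single-peaked.
Cluster 4 (peak Model T at position 2): ranking walks positions 2-3-4-1-5, expanding outward from the peak — single-peaked.
Cluster 5: ranking walks positions 1-2-5-3-4; Flux is ranked above Model U even though Model U lies between Flux and the peak Concept 1 on the axis — preferences dip and rise again. Not single-peaked.
Cluster 6 (peak Cirrus at position 4): ranking walks positions 4-3-2-1-5, expanding outward from the peak — single-peaked.
Cluster 7 (peak Model U at position 3): ranking walks positions 3-4-2-5-1, expanding outward from the peak — single-peaked.
Cluster 8 (peak Model U at position 3): ranking walks positions 3-4-5-2-1, expanding outward from the peak — single-peaked.
Cluster 9: ranking walks positions 1-3-4-2-5; Model U is ranked above Model T even though Model T lies between Model U and the peak Concept 1 on the axis — preferences dip and rise again. Not single-peaked.
Cluster 1 violates single-peakedness, so the profile is not single-peaked on this axis.

no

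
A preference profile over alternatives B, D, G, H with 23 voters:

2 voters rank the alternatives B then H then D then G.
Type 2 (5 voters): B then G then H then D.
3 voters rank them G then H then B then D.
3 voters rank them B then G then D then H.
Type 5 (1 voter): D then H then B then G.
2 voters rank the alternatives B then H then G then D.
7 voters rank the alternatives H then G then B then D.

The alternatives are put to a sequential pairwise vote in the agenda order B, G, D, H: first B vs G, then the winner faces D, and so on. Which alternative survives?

B

Round 1: B vs G — 13–10, B advances.
Round 2: B vs D — 22–1, B advances.
Round 3: B vs H — 12–11, B advances.
B survives the agenda.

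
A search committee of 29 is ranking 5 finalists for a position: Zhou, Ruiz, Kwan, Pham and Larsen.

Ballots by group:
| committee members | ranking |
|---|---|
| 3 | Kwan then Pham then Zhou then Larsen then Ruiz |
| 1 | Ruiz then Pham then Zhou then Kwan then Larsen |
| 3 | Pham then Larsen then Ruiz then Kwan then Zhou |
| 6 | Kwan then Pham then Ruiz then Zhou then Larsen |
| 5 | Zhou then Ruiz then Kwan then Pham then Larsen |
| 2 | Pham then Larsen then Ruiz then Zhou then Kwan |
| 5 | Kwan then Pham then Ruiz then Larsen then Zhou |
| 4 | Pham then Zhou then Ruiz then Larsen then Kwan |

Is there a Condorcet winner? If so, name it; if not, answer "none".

none

Pairwise majorities:
Zhou vs Ruiz: Ruiz, 17–12.
Zhou–Kwan: Kwan 17–12.
Zhou–Pham: Pham 24–5.
Zhou vs Larsen: Zhou, 19–10.
Ruiz vs Kwan: Ruiz wins 15–14.
Ruiz vs Pham: Pham, 23–6.
Ruiz–Larsen: Ruiz 21–8.
Kwan–Pham: Kwan 19–10.
Kwan vs Larsen: Kwan, 20–9.
Pham vs Larsen: Pham wins 29–0.
No candidate is unbeaten: Zhou loses to Ruiz; Ruiz loses to Pham; Kwan loses to Ruiz; Pham loses to Kwan; Larsen loses to Zhou. In particular Ruiz > Kwan > Pham > Ruiz is a majority cycle — no Condorcet winner exists.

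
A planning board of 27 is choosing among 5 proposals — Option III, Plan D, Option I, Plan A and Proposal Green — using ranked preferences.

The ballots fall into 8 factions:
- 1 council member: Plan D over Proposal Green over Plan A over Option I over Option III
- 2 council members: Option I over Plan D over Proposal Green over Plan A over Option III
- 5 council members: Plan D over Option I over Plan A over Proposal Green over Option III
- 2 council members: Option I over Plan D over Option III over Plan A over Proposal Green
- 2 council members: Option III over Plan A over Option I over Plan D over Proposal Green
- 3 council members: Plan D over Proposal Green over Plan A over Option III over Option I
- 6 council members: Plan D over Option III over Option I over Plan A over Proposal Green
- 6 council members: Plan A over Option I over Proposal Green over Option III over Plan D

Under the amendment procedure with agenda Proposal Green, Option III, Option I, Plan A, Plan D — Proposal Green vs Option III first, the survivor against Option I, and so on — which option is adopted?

Round 1: Proposal Green vs Option III — 17–10, Proposal Green advances.
Round 2: Proposal Green vs Option I — 4–23, Option I advances.
Round 3: Option I vs Plan A — 15–12, Option I advances.
Round 4: Option I vs Plan D — 12–15, Plan D advances.
Plan D survives the agenda.

Plan D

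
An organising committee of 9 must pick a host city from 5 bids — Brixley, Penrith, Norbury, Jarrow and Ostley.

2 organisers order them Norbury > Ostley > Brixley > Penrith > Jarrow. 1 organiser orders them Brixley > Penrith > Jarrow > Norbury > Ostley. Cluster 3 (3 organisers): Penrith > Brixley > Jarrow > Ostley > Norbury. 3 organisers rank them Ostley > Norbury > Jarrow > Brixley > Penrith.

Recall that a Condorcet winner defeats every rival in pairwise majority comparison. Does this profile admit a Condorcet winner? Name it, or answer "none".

Head-to-head results (9 organisers):
Brixley vs Penrith: Brixley, 6–3.
Brixley vs Norbury: Norbury wins 5–4.
Brixley vs Jarrow: Brixley wins 6–3.
Brixley vs Ostley: Ostley, 5–4.
Penrith–Norbury: Norbury 5–4.
Penrith vs Jarrow: Penrith, 6–3.
Penrith vs Ostley: Ostley wins 5–4.
Norbury–Jarrow: Norbury 5–4.
Norbury vs Ostley: Ostley wins 6–3.
Jarrow–Ostley: Ostley 5–4.
Ostley defeats every rival head-to-head and is the Condorcet winner.

Ostley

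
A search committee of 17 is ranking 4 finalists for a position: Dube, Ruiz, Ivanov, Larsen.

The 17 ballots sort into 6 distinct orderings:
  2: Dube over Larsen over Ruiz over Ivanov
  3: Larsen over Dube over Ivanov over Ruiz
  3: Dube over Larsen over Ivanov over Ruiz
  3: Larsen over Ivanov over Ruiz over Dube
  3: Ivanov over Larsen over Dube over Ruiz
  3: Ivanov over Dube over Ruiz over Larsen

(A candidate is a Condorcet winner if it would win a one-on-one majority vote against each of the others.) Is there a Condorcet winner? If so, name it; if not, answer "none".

Larsen

Pairwise majorities:
Dube vs Ruiz: 14 to 3, Dube.
Dube vs Ivanov: Dube is ranked higher on 2+3+3 = 8 ballots, Ivanov on 9. Ivanov wins 9–8.
Dube vs Larsen: 8 to 9, Larsen.
Ruiz vs Ivanov: Ruiz is ranked higher on 2 ballots, Ivanov on 15. Ivanov wins 15–2.
Ruiz vs Larsen: 3 for Ruiz, 14 for Larsen — Larsen by 14–3.
Ivanov vs Larsen: Ivanov is ranked higher on 3+3 = 6 ballots, Larsen on 11. Larsen wins 11–6.
Larsen defeats every rival head-to-head and is the Condorcet winner.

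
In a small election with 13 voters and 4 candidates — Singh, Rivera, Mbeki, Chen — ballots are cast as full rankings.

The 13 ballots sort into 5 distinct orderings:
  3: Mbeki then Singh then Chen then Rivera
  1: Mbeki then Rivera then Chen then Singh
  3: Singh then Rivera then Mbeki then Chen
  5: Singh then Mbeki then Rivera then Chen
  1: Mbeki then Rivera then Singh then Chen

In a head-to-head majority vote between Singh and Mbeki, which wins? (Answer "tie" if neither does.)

Singh

Ballots ranking Singh above Mbeki: 3 + 5 = 8.
Ballots ranking Mbeki above Singh: 13 − 8 = 5.
Singh wins the head-to-head 8–5.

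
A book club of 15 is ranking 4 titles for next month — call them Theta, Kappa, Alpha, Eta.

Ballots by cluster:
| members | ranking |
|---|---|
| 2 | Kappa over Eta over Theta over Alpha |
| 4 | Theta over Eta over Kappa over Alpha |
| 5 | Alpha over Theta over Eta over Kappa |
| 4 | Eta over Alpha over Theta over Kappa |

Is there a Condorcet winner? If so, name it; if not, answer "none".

none

Pairwise majorities:
Theta vs Kappa: Theta is ranked higher on 4+5+4 = 13 ballots, Kappa on 2. Theta wins 13–2.
Theta vs Alpha: Theta preferred on 2+4 = 6 ballots; Alpha wins 9–6.
Theta vs Eta: Theta preferred on 4+5 = 9 ballots; Theta wins 9–6.
Kappa vs Alpha: 6 to 9, Alpha.
Kappa vs Eta: Kappa is ranked higher on 2 ballots, Eta on 13. Eta wins 13–2.
Alpha vs Eta: 5 to 10, Eta.
Each book drops at least one matchup (Theta loses to Alpha; Kappa loses to Theta; Alpha loses to Eta; Eta loses to Theta); the cycle Theta > Eta > Alpha > Theta rules out a Condorcet winner.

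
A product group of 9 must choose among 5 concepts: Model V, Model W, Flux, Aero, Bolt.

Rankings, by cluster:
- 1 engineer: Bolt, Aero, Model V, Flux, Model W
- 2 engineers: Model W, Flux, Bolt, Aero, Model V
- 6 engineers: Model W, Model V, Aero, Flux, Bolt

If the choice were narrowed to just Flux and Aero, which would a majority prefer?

Ballots ranking Flux above Aero: 2.
Ballots ranking Aero above Flux: 9 − 2 = 7.
Aero wins the head-to-head 7–2.

Aero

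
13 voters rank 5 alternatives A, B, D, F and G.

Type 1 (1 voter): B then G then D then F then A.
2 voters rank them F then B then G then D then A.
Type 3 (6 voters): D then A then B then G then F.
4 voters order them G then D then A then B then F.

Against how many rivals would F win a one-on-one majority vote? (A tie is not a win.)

0

F against each rival (13 voters):
F vs A: 1+2 = 3 for F, 10 for A — A by 10–3.
F vs B: B, 11–2.
F vs D: D, 11–2.
F vs G: G, 11–2.
F beats no one; loses to A, B, D, G — 0 pairwise wins.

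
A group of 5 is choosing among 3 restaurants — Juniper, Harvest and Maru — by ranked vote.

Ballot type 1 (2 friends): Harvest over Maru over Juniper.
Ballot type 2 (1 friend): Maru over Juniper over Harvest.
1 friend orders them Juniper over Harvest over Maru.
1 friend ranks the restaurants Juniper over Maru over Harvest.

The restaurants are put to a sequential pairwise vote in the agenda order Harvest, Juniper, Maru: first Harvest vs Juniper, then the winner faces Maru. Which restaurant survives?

Round 1: Harvest vs Juniper — 2–3, Juniper advances.
Round 2: Juniper vs Maru — 2–3, Maru advances.
The agenda winner is Maru.

Maru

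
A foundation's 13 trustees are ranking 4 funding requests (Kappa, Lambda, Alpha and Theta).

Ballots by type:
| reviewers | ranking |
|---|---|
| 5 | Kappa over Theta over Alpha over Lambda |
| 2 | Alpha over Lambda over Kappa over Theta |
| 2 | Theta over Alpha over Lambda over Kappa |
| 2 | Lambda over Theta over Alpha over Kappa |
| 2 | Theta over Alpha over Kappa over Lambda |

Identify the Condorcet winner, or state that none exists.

Head-to-head results (13 reviewers):
Kappa vs Lambda: 7 to 6, Kappa.
Kappa vs Alpha: 5 for Kappa, 8 for Alpha — Alpha by 8–5.
Kappa vs Theta: 5+2 = 7 for Kappa, 6 for Theta — Kappa by 7–6.
Lambda vs Alpha: 2 to 11, Alpha.
Lambda vs Theta: Lambda preferred on 2+2 = 4 ballots; Theta wins 9–4.
Alpha vs Theta: Alpha preferred on 2 ballots; Theta wins 11–2.
Each project drops at least one matchup (Kappa loses to Alpha; Lambda loses to Kappa; Alpha loses to Theta; Theta loses to Kappa); the cycle Kappa → Theta → Alpha → Kappa rules out a Condorcet winner.

none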